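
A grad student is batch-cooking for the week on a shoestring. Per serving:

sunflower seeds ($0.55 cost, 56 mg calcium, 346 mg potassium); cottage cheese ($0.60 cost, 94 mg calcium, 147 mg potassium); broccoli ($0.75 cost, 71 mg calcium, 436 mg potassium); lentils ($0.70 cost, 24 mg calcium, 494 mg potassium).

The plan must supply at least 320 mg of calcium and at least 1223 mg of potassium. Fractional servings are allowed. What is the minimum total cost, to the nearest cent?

$2.58

Compare the cost at each extreme point of the feasible region.
sunflower seeds only: max(320/56, 1223/346) = 5.714 servings → $3.14.
cottage cheese only: max(320/94, 1223/147) = 8.32 servings → $4.99.
broccoli only: max(320/71, 1223/436) = 4.507 servings → $3.38.
lentils only: max(320/24, 1223/494) = 13.33 servings → $9.33.
sunflower seeds + cottage cheese with both tight: 2.796 servings and 1.739 servings → $2.58.
sunflower seeds + broccoli: the both-tight solution has a negative serving — not a feasible corner.
sunflower seeds + lentils: the both-tight solution has a negative serving — not a feasible corner.
cottage cheese + broccoli with both tight: 1.725 servings and 2.224 servings → $2.70.
cottage cheese + lentils with both tight: 3 servings and 1.583 servings → $2.91.
broccoli + lentils with both targets exact would need a negative amount; discard.
So the least-cost plan costs $2.58.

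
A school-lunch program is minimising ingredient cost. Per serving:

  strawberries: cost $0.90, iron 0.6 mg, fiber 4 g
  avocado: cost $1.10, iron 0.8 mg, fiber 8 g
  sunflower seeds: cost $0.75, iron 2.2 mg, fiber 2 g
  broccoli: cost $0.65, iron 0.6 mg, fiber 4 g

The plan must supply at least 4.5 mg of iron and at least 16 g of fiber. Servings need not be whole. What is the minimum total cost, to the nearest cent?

An LP optimum is at a vertex; with two nutrient constraints at most two foods are used. Check each candidate.
strawberries only: max(4.5/0.6, 16/4) = 7.5 servings → $6.75.
avocado only: max(4.5/0.8, 16/8) = 5.625 servings → $6.19.
sunflower seeds only: max(4.5/2.2, 16/2) = 8 servings → $6.00.
broccoli only: max(4.5/0.6, 16/4) = 7.5 servings → $4.88.
strawberries + avocado with both targets exact would need a negative amount; discard.
strawberries + sunflower seeds with both tight: 3.447 servings and 1.105 servings → $3.93.
strawberries + broccoli (both tight): parallel constraints — no distinct corner.
avocado + sunflower seeds with both tight: 1.637 servings and 1.45 servings → $2.89.
avocado + broccoli with both targets exact would need a negative amount; discard.
sunflower seeds + broccoli with both tight: 1.105 servings and 3.447 servings → $3.07.
The minimum over all feasible corners is $2.89.

$2.89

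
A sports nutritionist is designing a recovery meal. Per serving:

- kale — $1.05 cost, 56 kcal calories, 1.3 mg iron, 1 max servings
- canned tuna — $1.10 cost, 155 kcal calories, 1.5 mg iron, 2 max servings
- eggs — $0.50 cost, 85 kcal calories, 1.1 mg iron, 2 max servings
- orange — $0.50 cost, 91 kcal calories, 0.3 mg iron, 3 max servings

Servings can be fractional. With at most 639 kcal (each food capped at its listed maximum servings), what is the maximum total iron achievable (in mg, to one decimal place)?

6.8 mg

Iron per kcal: kale 0.02321, eggs 0.01294, canned tuna 0.009677, orange 0.003297.
Take 1 serving of kale: uses 56 kcal, +1.3 mg iron (running total 1.3 mg).
Take 2 servings of eggs: uses 170 kcal, +2.2 mg iron (running total 3.5 mg).
Take 2 servings of canned tuna: uses 310 kcal, +3.0 mg iron (running total 6.5 mg).
Take 1.132 servings of orange: uses 103 kcal, +0.3 mg iron (running total 6.8 mg).
Filling greedily by iron-per-kcal is optimal for one linear limit, giving 6.8 mg.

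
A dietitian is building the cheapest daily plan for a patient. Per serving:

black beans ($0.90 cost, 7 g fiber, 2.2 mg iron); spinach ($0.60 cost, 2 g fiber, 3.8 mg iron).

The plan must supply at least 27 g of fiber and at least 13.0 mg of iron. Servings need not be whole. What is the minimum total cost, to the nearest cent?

$3.96

The cheapest plan sits at a corner of the feasible region — with two constraints it uses at most two foods.
black beans only: max(27/7, 13.0/2.2) = 5.909 servings → $5.32.
spinach only: max(27/2, 13.0/3.8) = 13.5 servings → $8.10.
black beans + spinach with both tight: 3.45 servings and 1.423 servings → $3.96.
Cheapest feasible corner: $3.96.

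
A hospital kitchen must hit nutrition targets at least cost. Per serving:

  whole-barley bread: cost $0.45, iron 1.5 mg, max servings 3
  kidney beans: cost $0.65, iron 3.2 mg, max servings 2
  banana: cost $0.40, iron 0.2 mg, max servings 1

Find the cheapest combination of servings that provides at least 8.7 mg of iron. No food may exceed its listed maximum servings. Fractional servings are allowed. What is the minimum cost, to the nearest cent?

Cost per mg of iron: kidney beans $0.2031, whole-barley bread $0.3000, banana $2.0000.
Take 2 servings of kidney beans: +6.4 mg iron for $1.30 (total $1.30, still need 2.3 mg).
Take 1.533 servings of whole-barley bread: +2.3 mg iron for $0.69 (total $1.99, still need 0.0 mg).
Filling from the cheapest source first is optimal under one linear minimum: $1.99.

$1.99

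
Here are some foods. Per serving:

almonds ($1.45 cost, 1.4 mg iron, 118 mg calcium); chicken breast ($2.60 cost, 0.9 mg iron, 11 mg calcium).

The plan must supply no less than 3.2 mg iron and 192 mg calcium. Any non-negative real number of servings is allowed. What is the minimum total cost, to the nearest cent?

$3.31

The cheapest plan sits at a corner of the feasible region — with two constraints it uses at most two foods.
almonds only: max(3.2/1.4, 192/118) = 2.286 servings → $3.31.
chicken breast only: max(3.2/0.9, 192/11) = 17.45 servings → $45.38.
almonds + chicken breast with both tight: 1.515 servings and 1.198 servings → $5.31.
The minimum over all feasible corners is $3.31.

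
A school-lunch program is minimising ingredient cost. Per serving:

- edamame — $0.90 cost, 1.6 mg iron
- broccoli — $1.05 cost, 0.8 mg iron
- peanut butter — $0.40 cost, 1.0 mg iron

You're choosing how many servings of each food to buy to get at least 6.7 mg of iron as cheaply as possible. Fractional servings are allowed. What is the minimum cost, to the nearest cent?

Cost per mg of iron: peanut butter $0.4000, edamame $0.5625, broccoli $1.3125.
With no serving limits, use only peanut butter: 6.7 mg / 1.0 mg = 6.7 servings × $0.40 = $2.68.

$2.68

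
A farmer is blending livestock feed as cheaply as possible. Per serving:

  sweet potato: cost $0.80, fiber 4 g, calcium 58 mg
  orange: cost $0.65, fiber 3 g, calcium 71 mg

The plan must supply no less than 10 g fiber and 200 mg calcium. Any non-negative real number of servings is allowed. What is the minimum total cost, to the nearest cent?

Check every corner: each single food scaled to meet both minima, and each pair solved so both constraints bind.
sweet potato only: max(10/4, 200/58) = 3.448 servings → $2.76.
orange only: max(10/3, 200/71) = 3.333 servings → $2.17.
sweet potato + orange with both tight: 1 serving and 2 servings → $2.10.
Cheapest feasible corner: $2.10.

$2.10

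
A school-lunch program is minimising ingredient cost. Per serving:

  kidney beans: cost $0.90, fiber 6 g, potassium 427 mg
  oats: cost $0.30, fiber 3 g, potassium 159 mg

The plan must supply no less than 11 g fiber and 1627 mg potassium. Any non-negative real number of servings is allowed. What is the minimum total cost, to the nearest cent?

kidney beans only: max(11/6, 1627/427) = 3.81 servings → $3.43.
oats only: max(11/3, 1627/159) = 10.23 servings → $3.07.
kidney beans + oats with both targets exact would need a negative amount; discard.
So the least-cost plan costs $3.07.

$3.07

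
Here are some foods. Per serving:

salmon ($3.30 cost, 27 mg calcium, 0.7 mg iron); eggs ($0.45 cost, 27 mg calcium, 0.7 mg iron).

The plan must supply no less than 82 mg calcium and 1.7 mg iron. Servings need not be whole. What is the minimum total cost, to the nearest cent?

$1.37

The cheapest plan sits at a corner of the feasible region — with two constraints it uses at most two foods.
salmon only: max(82/27, 1.7/0.7) = 3.037 servings → $10.02.
eggs only: max(82/27, 1.7/0.7) = 3.037 servings → $1.37.
salmon + eggs (both tight): parallel constraints — no distinct corner.
The minimum over all feasible corners is $1.37.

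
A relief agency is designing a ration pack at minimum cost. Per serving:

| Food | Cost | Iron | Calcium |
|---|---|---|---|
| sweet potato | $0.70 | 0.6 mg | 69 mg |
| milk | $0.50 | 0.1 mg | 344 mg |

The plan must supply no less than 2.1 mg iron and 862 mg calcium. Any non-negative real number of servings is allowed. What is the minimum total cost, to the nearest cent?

sweet potato only: max(2.1/0.6, 862/69) = 12.49 servings → $8.74.
milk only: max(2.1/0.1, 862/344) = 21 servings → $10.50.
sweet potato + milk with both tight: 3.189 servings and 1.866 servings → $3.17.
Cheapest feasible corner: $3.17.

$3.17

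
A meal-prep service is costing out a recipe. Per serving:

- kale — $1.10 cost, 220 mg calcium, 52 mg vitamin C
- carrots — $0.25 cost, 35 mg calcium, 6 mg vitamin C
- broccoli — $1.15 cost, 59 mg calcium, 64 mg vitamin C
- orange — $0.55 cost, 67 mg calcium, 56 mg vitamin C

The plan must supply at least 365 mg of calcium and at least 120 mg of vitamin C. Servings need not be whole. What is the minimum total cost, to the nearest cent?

$2.01

The cheapest plan sits at a corner of the feasible region — with two constraints it uses at most two foods.
kale only: max(365/220, 120/52) = 2.308 servings → $2.54.
carrots only: max(365/35, 120/6) = 20 servings → $5.00.
broccoli only: max(365/59, 120/64) = 6.186 servings → $7.11.
orange only: max(365/67, 120/56) = 5.448 servings → $3.00.
kale + carrots with both targets exact would need a negative amount; discard.
kale + broccoli with both tight: 1.478 servings and 0.6738 servings → $2.40.
kale + orange with both tight: 1.403 servings and 0.8397 servings → $2.01.
carrots + broccoli with both tight: 8.632 servings and 1.066 servings → $3.38.
carrots + orange with both tight: 7.959 servings and 1.29 servings → $2.70.
broccoli + orange with both targets exact would need a negative amount; discard.
Cheapest feasible corner: $2.01.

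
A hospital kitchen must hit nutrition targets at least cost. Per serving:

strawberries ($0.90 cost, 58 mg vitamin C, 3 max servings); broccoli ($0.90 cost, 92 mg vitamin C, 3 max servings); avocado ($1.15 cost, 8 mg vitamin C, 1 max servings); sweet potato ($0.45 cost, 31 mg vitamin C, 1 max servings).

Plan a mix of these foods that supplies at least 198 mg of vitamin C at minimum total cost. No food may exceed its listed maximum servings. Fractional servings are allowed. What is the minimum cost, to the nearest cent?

Cost per mg of vitamin C: broccoli $0.0098, sweet potato $0.0145, strawberries $0.0155, avocado $0.1437.
Take 2.152 servings of broccoli: +198.0 mg vitamin C for $1.94 (total $1.94, still need 0.0 mg).
Filling from the cheapest source first is optimal under one linear minimum: $1.94.

$1.94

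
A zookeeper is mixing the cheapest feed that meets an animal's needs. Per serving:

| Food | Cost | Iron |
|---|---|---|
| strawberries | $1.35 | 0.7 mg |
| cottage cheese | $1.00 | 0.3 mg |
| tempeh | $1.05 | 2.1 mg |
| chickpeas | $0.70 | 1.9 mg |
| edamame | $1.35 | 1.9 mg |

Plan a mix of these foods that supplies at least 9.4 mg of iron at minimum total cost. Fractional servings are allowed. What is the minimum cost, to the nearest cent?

$3.46

Cost per mg of iron: chickpeas $0.3684, tempeh $0.5000, edamame $0.7105, strawberries $1.9286, cottage cheese $3.3333.
With no serving limits, use only chickpeas: 9.4 mg / 1.9 mg = 4.947 servings × $0.70 = $3.46.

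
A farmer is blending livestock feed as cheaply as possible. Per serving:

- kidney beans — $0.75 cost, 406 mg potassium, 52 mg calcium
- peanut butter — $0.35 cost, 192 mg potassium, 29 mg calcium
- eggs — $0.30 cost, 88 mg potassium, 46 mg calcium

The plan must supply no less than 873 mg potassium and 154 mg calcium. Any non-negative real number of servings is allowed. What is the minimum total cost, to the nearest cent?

$1.69

The cheapest plan sits at a corner of the feasible region — with two constraints it uses at most two foods.
kidney beans only: max(873/406, 154/52) = 2.962 servings → $2.22.
peanut butter only: max(873/192, 154/29) = 5.31 servings → $1.86.
eggs only: max(873/88, 154/46) = 9.92 servings → $2.98.
kidney beans + peanut butter: intersection lies outside the first quadrant.
kidney beans + eggs with both tight: 1.887 servings and 1.215 servings → $1.78.
peanut butter + eggs with both tight: 4.237 servings and 0.6769 servings → $1.69.
Cheapest feasible corner: $1.69.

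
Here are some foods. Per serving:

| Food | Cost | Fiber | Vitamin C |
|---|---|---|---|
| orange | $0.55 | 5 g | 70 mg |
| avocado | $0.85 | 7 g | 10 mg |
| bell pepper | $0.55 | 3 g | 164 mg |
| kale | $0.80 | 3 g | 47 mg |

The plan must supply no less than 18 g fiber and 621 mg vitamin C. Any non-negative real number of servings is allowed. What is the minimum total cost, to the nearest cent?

Check every corner: each single food scaled to meet both minima, and each pair solved so both constraints bind.
orange only: max(18/5, 621/70) = 8.871 servings → $4.88.
avocado only: max(18/7, 621/10) = 62.1 servings → $52.78.
bell pepper only: max(18/3, 621/164) = 6 servings → $3.30.
kale only: max(18/3, 621/47) = 13.21 servings → $10.57.
orange + avocado with both targets exact would need a negative amount; discard.
orange + bell pepper with both tight: 1.785 servings and 3.025 servings → $2.65.
orange + kale: intersection lies outside the first quadrant.
avocado + bell pepper with both tight: 0.9741 servings and 3.727 servings → $2.88.
avocado + kale: the both-tight solution has a negative serving — not a feasible corner.
bell pepper + kale with both tight: 2.897 servings and 3.103 servings → $4.08.
Cheapest feasible corner: $2.65.

$2.65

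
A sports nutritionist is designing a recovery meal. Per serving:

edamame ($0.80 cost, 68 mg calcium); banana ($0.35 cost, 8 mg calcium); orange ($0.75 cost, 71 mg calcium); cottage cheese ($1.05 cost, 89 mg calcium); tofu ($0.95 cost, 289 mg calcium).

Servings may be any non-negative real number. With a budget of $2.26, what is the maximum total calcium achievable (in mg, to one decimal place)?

Calcium per dollar: tofu 304.2, orange 94.67, edamame 85, cottage cheese 84.76, banana 22.86.
With no serving limits, spend the whole cost allowance on tofu: $2.26 / $0.95 × 289 mg = 687.5 mg.

687.5 mg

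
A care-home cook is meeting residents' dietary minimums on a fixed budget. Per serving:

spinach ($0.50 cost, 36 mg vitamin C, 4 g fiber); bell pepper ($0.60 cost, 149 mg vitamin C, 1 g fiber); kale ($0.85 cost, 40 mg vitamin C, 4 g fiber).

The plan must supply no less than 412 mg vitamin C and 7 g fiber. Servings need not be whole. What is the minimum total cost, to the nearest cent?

$2.06

For a min-cost LP with two ≥-constraints, a basic feasible solution has at most two positive variables.
spinach only: max(412/36, 7/4) = 11.44 servings → $5.72.
bell pepper only: max(412/149, 7/1) = 7 servings → $4.20.
kale only: max(412/40, 7/4) = 10.3 servings → $8.76.
spinach + bell pepper with both tight: 1.127 servings and 2.493 servings → $2.06.
spinach + kale with both targets exact would need a negative amount; discard.
bell pepper + kale with both tight: 2.46 servings and 1.135 servings → $2.44.
The minimum over all feasible corners is $2.06.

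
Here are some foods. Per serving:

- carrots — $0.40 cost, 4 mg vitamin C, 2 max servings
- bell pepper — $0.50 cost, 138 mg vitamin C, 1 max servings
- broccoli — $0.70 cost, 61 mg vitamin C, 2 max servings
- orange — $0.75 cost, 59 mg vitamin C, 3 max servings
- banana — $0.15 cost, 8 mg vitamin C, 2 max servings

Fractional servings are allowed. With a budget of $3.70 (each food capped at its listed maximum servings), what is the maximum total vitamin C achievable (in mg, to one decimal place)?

Vitamin C per dollar: bell pepper 276, broccoli 87.14, orange 78.67, banana 53.33, carrots 10.
Take 1 serving of bell pepper: spends $0.50, +138.0 mg vitamin C (running total 138.0 mg).
Take 2 servings of broccoli: spends $1.40, +122.0 mg vitamin C (running total 260.0 mg).
Take 2.4 servings of orange: spends $1.80, +141.6 mg vitamin C (running total 401.6 mg).
Filling greedily by vitamin C-per-dollar is optimal for one linear limit, giving 401.6 mg.

401.6 mg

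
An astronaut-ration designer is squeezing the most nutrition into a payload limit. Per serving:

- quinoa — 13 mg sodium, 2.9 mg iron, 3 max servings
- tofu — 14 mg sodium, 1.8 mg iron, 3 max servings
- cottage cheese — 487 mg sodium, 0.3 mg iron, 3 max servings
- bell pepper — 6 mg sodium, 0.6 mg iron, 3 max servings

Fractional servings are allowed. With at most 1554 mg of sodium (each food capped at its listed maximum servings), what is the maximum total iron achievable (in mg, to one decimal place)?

16.8 mg

Iron per mg sodium: quinoa 0.2231, tofu 0.1286, bell pepper 0.1, cottage cheese 0.000616.
Take 3 servings of quinoa: uses 39 mg sodium, +8.7 mg iron (running total 8.7 mg).
Take 3 servings of tofu: uses 42 mg sodium, +5.4 mg iron (running total 14.1 mg).
Take 3 servings of bell pepper: uses 18 mg sodium, +1.8 mg iron (running total 15.9 mg).
Take 2.988 servings of cottage cheese: uses 1455 mg sodium, +0.9 mg iron (running total 16.8 mg).
Greedy by best ratio exhausts the sodium allowance optimally: 16.8 mg.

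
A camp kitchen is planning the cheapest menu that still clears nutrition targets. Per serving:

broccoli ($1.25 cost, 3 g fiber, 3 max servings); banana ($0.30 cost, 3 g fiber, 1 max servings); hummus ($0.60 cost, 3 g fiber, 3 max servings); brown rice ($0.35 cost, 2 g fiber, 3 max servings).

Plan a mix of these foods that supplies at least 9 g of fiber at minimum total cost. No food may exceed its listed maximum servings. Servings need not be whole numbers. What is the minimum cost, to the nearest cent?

Cost per g of fiber: banana $0.1000, brown rice $0.1750, hummus $0.2000, broccoli $0.4167.
Take 1 serving of banana: +3.0 g fiber for $0.30 (total $0.30, still need 6.0 g).
Take 3 servings of brown rice: +6.0 g fiber for $1.05 (total $1.35, still need 0.0 g).
Filling from the cheapest source first is optimal under one linear minimum: $1.35.

$1.35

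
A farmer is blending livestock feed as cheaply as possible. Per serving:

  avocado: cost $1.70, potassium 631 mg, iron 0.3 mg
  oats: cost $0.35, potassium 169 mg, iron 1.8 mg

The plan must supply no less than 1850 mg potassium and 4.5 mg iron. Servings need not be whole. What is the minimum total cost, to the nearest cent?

$3.83

At the optimum either one food covers both requirements or two foods hit both targets exactly; no other combination can be cheaper.
avocado only: max(1850/631, 4.5/0.3) = 15 servings → $25.50.
oats only: max(1850/169, 4.5/1.8) = 10.95 servings → $3.83.
avocado + oats with both tight: 2.368 servings and 2.105 servings → $4.76.
The minimum over all feasible corners is $3.83.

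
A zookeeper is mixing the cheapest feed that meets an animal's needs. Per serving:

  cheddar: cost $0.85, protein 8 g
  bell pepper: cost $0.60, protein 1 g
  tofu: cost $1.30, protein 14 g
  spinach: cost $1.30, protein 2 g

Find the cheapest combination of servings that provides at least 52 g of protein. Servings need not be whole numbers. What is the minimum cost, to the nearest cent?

$4.83

Cost per g of protein: tofu $0.0929, cheddar $0.1062, bell pepper $0.6000, spinach $0.6500.
With no serving limits, use only tofu: 52 g / 14 g = 3.714 servings × $1.30 = $4.83.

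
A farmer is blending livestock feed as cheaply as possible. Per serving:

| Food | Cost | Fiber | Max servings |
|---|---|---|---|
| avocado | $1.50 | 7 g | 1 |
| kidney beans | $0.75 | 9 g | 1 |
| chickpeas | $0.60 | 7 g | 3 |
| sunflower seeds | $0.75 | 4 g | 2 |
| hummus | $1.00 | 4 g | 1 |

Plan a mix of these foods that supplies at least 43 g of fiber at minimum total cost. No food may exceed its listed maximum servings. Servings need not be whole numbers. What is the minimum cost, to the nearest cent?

$5.12

Cost per g of fiber: kidney beans $0.0833, chickpeas $0.0857, sunflower seeds $0.1875, avocado $0.2143, hummus $0.2500.
Take 1 serving of kidney beans: +9.0 g fiber for $0.75 (total $0.75, still need 34.0 g).
Take 3 servings of chickpeas: +21.0 g fiber for $1.80 (total $2.55, still need 13.0 g).
Take 2 servings of sunflower seeds: +8.0 g fiber for $1.50 (total $4.05, still need 5.0 g).
Take 0.7143 servings of avocado: +5.0 g fiber for $1.07 (total $5.12, still need 0.0 g).
Greedy by cheapest-per-g is optimal for a single linear constraint, so the minimum cost is $5.12.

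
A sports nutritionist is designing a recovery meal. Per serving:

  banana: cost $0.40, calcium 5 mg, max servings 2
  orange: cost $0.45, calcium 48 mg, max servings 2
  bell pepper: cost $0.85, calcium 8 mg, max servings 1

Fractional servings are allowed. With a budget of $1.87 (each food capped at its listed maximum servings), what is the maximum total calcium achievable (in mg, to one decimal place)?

Calcium per dollar: orange 106.7, banana 12.5, bell pepper 9.412.
Take 2 servings of orange: spends $0.90, +96.0 mg calcium (running total 96.0 mg).
Take 2 servings of banana: spends $0.80, +10.0 mg calcium (running total 106.0 mg).
Take 0.2 servings of bell pepper: spends $0.17, +1.6 mg calcium (running total 107.6 mg).
Filling greedily by calcium-per-dollar is optimal for one linear limit, giving 107.6 mg.

107.6 mg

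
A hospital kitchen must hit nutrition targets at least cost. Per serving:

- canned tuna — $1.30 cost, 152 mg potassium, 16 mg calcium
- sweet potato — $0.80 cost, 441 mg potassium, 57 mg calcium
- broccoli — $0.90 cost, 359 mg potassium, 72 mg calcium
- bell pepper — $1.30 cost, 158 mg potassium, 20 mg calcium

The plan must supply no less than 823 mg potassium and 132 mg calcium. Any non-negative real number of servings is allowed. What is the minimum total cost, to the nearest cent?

$1.74

For a min-cost LP with two ≥-constraints, a basic feasible solution has at most two positive variables.
canned tuna only: max(823/152, 132/16) = 8.25 servings → $10.72.
sweet potato only: max(823/441, 132/57) = 2.316 servings → $1.85.
broccoli only: max(823/359, 132/72) = 2.292 servings → $2.06.
bell pepper only: max(823/158, 132/20) = 6.6 servings → $8.58.
canned tuna + sweet potato: intersection lies outside the first quadrant.
canned tuna + broccoli with both tight: 2.282 servings and 1.326 servings → $4.16.
canned tuna + bell pepper: intersection lies outside the first quadrant.
sweet potato + broccoli with both tight: 1.051 servings and 1.001 servings → $1.74.
sweet potato + bell pepper: the both-tight solution has a negative serving — not a feasible corner.
broccoli + bell pepper with both tight: 1.048 servings and 2.828 servings → $4.62.
The minimum over all feasible corners is $1.74.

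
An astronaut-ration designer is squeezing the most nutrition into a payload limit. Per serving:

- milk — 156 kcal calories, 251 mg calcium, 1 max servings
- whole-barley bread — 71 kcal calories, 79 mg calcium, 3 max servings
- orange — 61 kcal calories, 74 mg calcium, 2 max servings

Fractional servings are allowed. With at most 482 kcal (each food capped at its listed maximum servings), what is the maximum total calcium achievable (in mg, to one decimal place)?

626.0 mg

Calcium per kcal: milk 1.609, orange 1.213, whole-barley bread 1.113.
Take 1 serving of milk: uses 156 kcal, +251.0 mg calcium (running total 251.0 mg).
Take 2 servings of orange: uses 122 kcal, +148.0 mg calcium (running total 399.0 mg).
Take 2.873 servings of whole-barley bread: uses 204 kcal, +227.0 mg calcium (running total 626.0 mg).
Greedy by best ratio exhausts the calories allowance optimally: 626.0 mg.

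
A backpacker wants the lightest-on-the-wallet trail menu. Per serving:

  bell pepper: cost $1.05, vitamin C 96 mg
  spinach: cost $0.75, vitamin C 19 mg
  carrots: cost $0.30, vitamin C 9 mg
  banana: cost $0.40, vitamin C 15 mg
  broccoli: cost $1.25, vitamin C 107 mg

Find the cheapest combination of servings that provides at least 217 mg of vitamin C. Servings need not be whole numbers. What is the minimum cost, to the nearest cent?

Cost per mg of vitamin C: bell pepper $0.0109, broccoli $0.0117, banana $0.0267, carrots $0.0333, spinach $0.0395.
With no serving limits, use only bell pepper: 217 mg / 96 mg = 2.26 servings × $1.05 = $2.37.

$2.37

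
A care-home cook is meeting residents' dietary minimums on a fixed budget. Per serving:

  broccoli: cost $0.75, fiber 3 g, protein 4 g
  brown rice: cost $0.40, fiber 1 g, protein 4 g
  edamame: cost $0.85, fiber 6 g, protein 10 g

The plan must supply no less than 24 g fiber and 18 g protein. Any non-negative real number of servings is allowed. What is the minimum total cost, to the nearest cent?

Check every corner: each single food scaled to meet both minima, and each pair solved so both constraints bind.
broccoli only: max(24/3, 18/4) = 8 servings → $6.00.
brown rice only: max(24/1, 18/4) = 24 servings → $9.60.
edamame only: max(24/6, 18/10) = 4 servings → $3.40.
broccoli + brown rice: the both-tight solution has a negative serving — not a feasible corner.
broccoli + edamame: intersection lies outside the first quadrant.
brown rice + edamame with both targets exact would need a negative amount; discard.
The minimum over all feasible corners is $3.40.

$3.40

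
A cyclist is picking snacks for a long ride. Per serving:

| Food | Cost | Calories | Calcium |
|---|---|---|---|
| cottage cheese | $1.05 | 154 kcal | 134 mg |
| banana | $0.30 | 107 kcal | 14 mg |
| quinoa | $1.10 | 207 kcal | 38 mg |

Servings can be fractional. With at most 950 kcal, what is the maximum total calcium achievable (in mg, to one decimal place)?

826.6 mg

Calcium per kcal: cottage cheese 0.8701, quinoa 0.1836, banana 0.1308.
With no serving limits, spend the whole calories allowance on cottage cheese: 950 kcal / 154 kcal × 134 mg = 826.6 mg.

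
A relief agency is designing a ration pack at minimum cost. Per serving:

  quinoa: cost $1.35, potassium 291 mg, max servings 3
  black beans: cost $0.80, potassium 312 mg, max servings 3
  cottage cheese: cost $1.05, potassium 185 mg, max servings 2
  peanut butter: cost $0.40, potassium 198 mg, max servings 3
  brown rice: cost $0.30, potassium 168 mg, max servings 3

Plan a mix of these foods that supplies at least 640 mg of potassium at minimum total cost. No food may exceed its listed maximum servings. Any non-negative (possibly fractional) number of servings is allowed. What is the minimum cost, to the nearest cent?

$1.17

Cost per mg of potassium: brown rice $0.0018, peanut butter $0.0020, black beans $0.0026, quinoa $0.0046, cottage cheese $0.0057.
Take 3 servings of brown rice: +504.0 mg potassium for $0.90 (total $0.90, still need 136.0 mg).
Take 0.6869 servings of peanut butter: +136.0 mg potassium for $0.27 (total $1.17, still need 0.0 mg).
Filling from the cheapest source first is optimal under one linear minimum: $1.17.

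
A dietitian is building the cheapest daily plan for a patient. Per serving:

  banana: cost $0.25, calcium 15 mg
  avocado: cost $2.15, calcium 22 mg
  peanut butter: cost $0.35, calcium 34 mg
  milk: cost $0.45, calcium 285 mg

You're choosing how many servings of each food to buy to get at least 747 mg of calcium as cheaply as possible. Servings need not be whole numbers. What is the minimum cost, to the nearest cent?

Cost per mg of calcium: milk $0.0016, peanut butter $0.0103, banana $0.0167, avocado $0.0977.
With no serving limits, use only milk: 747 mg / 285 mg = 2.621 servings × $0.45 = $1.18.

$1.18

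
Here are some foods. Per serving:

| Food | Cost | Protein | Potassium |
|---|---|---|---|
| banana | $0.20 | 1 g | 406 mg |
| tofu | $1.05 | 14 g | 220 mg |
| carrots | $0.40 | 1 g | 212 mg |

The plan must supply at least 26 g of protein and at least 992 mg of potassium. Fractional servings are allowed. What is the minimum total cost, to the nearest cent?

Compare the cost at each extreme point of the feasible region.
banana only: max(26/1, 992/406) = 26 servings → $5.20.
tofu only: max(26/14, 992/220) = 4.509 servings → $4.73.
carrots only: max(26/1, 992/212) = 26 servings → $10.40.
banana + tofu with both tight: 1.495 servings and 1.75 servings → $2.14.
banana + carrots: the both-tight solution has a negative serving — not a feasible corner.
tofu + carrots with both tight: 1.645 servings and 2.972 servings → $2.92.
So the least-cost plan costs $2.14.

$2.14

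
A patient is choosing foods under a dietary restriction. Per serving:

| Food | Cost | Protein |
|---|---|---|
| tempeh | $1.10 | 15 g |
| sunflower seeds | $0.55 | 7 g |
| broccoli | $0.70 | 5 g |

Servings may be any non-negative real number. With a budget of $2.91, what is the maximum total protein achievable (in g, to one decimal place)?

39.7 g

Protein per dollar: tempeh 13.64, sunflower seeds 12.73, broccoli 7.143.
With no serving limits, spend the whole cost allowance on tempeh: $2.91 / $1.10 × 15 g = 39.7 g.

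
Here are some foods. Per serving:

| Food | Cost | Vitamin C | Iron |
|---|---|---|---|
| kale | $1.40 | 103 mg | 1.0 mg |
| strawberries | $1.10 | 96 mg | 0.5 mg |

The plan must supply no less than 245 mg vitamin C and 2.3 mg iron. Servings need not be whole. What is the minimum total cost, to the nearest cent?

$3.29

The cheapest plan sits at a corner of the feasible region — with two constraints it uses at most two foods.
kale only: max(245/103, 2.3/1.0) = 2.379 servings → $3.33.
strawberries only: max(245/96, 2.3/0.5) = 4.6 servings → $5.06.
kale + strawberries with both tight: 2.209 servings and 0.182 servings → $3.29.
So the least-cost plan costs $3.29.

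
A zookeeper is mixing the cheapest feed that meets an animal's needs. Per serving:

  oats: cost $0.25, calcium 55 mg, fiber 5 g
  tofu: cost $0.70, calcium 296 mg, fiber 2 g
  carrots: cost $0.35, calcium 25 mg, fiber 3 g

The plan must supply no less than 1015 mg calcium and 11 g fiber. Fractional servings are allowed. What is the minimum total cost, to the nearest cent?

An LP optimum is at a vertex; with two nutrient constraints at most two foods are used. Check each candidate.
oats only: max(1015/55, 11/5) = 18.45 servings → $4.61.
tofu only: max(1015/296, 11/2) = 5.5 servings → $3.85.
carrots only: max(1015/25, 11/3) = 40.6 servings → $14.21.
oats + tofu with both tight: 0.8949 servings and 3.263 servings → $2.51.
oats + carrots: the both-tight solution has a negative serving — not a feasible corner.
tofu + carrots with both tight: 3.305 servings and 1.463 servings → $2.83.
The minimum over all feasible corners is $2.51.

$2.51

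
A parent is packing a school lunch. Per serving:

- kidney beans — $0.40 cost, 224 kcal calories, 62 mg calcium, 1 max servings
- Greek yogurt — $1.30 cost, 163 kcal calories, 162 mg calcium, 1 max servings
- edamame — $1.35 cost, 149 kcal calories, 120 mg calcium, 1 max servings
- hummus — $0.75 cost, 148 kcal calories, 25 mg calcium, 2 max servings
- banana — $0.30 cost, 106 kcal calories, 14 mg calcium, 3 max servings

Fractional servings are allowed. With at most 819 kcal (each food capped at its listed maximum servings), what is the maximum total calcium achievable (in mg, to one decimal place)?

Calcium per kcal: Greek yogurt 0.9939, edamame 0.8054, kidney beans 0.2768, hummus 0.1689, banana 0.1321.
Take 1 serving of Greek yogurt: uses 163 kcal, +162.0 mg calcium (running total 162.0 mg).
Take 1 serving of edamame: uses 149 kcal, +120.0 mg calcium (running total 282.0 mg).
Take 1 serving of kidney beans: uses 224 kcal, +62.0 mg calcium (running total 344.0 mg).
Take 1.912 servings of hummus: uses 283 kcal, +47.8 mg calcium (running total 391.8 mg).
Greedy by best ratio exhausts the calories allowance optimally: 391.8 mg.

391.8 mg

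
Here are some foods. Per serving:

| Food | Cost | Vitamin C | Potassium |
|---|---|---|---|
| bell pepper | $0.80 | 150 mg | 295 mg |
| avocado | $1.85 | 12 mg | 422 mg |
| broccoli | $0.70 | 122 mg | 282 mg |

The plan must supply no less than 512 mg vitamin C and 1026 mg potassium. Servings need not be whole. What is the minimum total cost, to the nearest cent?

bell pepper only: max(512/150, 1026/295) = 3.478 servings → $2.78.
avocado only: max(512/12, 1026/422) = 42.67 servings → $78.93.
broccoli only: max(512/122, 1026/282) = 4.197 servings → $2.94.
bell pepper + avocado with both tight: 3.41 servings and 0.04786 servings → $2.82.
bell pepper + broccoli with both tight: 3.045 servings and 0.4532 servings → $2.75.
avocado + broccoli: intersection lies outside the first quadrant.
Cheapest feasible corner: $2.75.

$2.75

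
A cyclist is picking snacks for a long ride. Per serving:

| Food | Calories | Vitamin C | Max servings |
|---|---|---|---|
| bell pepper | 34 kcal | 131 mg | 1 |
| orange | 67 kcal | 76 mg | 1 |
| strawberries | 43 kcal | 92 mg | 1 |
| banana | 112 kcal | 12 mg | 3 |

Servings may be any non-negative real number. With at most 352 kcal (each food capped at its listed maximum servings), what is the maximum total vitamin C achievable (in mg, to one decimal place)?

321.3 mg

Vitamin C per kcal: bell pepper 3.853, strawberries 2.14, orange 1.134, banana 0.1071.
Take 1 serving of bell pepper: uses 34 kcal, +131.0 mg vitamin C (running total 131.0 mg).
Take 1 serving of strawberries: uses 43 kcal, +92.0 mg vitamin C (running total 223.0 mg).
Take 1 serving of orange: uses 67 kcal, +76.0 mg vitamin C (running total 299.0 mg).
Take 1.857 servings of banana: uses 208 kcal, +22.3 mg vitamin C (running total 321.3 mg).
Greedy by best ratio exhausts the calories allowance optimally: 321.3 mg.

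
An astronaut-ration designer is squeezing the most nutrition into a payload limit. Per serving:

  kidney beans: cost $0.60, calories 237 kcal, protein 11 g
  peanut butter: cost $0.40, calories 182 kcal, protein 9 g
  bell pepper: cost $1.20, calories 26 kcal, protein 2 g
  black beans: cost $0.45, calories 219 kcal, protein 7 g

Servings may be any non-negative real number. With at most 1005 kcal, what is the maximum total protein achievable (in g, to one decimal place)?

Protein per kcal: bell pepper 0.07692, peanut butter 0.04945, kidney beans 0.04641, black beans 0.03196.
With no serving limits, spend the whole calories allowance on bell pepper: 1005 kcal / 26 kcal × 2 g = 77.3 g.

77.3 g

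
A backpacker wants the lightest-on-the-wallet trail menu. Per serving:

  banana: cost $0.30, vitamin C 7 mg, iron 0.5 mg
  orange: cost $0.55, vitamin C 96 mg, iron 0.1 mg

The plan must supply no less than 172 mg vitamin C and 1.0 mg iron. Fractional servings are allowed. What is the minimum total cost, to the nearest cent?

This is a tiny linear program; its minimum lies at a vertex of the feasible set. List the vertices and price them.
banana only: max(172/7, 1.0/0.5) = 24.57 servings → $7.37.
orange only: max(172/96, 1.0/0.1) = 10 servings → $5.50.
banana + orange with both tight: 1.666 servings and 1.67 servings → $1.42.
Cheapest feasible corner: $1.42.

$1.42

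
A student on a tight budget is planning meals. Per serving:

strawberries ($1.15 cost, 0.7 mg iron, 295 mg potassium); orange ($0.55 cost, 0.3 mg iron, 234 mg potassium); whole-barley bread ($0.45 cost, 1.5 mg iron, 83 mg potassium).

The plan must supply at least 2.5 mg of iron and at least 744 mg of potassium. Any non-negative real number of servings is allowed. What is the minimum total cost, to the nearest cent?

An LP optimum is at a vertex; with two nutrient constraints at most two foods are used. Check each candidate.
strawberries only: max(2.5/0.7, 744/295) = 3.571 servings → $4.11.
orange only: max(2.5/0.3, 744/234) = 8.333 servings → $4.58.
whole-barley bread only: max(2.5/1.5, 744/83) = 8.964 servings → $4.03.
strawberries + orange: intersection lies outside the first quadrant.
strawberries + whole-barley bread with both tight: 2.363 servings and 0.5637 servings → $2.97.
orange + whole-barley bread with both tight: 2.786 servings and 1.109 servings → $2.03.
Cheapest feasible corner: $2.03.

$2.03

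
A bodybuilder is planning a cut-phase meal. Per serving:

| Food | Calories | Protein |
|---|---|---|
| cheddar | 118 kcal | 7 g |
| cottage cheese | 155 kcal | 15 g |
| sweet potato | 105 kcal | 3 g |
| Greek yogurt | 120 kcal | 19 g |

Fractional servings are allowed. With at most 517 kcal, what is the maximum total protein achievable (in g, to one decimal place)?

Protein per kcal: Greek yogurt 0.1583, cottage cheese 0.09677, cheddar 0.05932, sweet potato 0.02857.
With no serving limits, spend the whole calories allowance on Greek yogurt: 517 kcal / 120 kcal × 19 g = 81.9 g.

81.9 g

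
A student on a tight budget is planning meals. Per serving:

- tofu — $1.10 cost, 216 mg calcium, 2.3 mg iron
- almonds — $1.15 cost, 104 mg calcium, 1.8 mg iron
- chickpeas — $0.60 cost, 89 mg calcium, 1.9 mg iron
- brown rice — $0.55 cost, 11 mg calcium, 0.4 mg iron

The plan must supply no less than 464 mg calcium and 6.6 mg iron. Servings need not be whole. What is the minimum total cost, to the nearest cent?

Two binding constraints pin down two serving amounts, so the optimal mix uses at most two foods. The candidates are each food alone (scaled to the tighter of calcium/iron) and each pair with both constraints tight.
tofu only: max(464/216, 6.6/2.3) = 2.87 servings → $3.16.
almonds only: max(464/104, 6.6/1.8) = 4.462 servings → $5.13.
chickpeas only: max(464/89, 6.6/1.9) = 5.213 servings → $3.13.
brown rice only: max(464/11, 6.6/0.4) = 42.18 servings → $23.20.
tofu + almonds with both tight: 0.9947 servings and 2.396 servings → $3.85.
tofu + chickpeas with both tight: 1.43 servings and 1.742 servings → $2.62.
tofu + brown rice with both tight: 1.849 servings and 5.866 servings → $5.26.
almonds + chickpeas: intersection lies outside the first quadrant.
almonds + brown rice with both targets exact would need a negative amount; discard.
chickpeas + brown rice with both targets exact would need a negative amount; discard.
So the least-cost plan costs $2.62.

$2.62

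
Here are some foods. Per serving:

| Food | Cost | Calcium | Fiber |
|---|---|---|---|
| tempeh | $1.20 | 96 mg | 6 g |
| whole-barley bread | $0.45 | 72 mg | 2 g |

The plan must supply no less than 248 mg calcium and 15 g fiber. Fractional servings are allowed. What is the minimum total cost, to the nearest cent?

$3.01

This is a tiny linear program; its minimum lies at a vertex of the feasible set. List the vertices and price them.
tempeh only: max(248/96, 15/6) = 2.583 servings → $3.10.
whole-barley bread only: max(248/72, 15/2) = 7.5 servings → $3.38.
tempeh + whole-barley bread with both tight: 2.433 servings and 0.2 servings → $3.01.
So the least-cost plan costs $3.01.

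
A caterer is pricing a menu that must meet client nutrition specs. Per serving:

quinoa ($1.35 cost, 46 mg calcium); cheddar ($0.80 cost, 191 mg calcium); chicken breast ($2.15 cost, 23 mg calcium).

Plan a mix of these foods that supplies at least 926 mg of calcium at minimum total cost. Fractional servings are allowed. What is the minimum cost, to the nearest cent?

$3.88

Cost per mg of calcium: cheddar $0.0042, quinoa $0.0293, chicken breast $0.0935.
With no serving limits, use only cheddar: 926 mg / 191 mg = 4.848 servings × $0.80 = $3.88.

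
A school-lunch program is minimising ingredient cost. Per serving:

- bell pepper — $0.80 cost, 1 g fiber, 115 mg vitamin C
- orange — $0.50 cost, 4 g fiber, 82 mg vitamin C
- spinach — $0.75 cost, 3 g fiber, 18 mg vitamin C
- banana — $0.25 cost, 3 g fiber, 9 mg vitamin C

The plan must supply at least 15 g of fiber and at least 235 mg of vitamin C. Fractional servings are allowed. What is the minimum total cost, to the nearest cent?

$1.70

A basic optimal solution has at most two foods positive. Try each food alone and each pair with both targets met exactly.
bell pepper only: max(15/1, 235/115) = 15 servings → $12.00.
orange only: max(15/4, 235/82) = 3.75 servings → $1.88.
spinach only: max(15/3, 235/18) = 13.06 servings → $9.79.
banana only: max(15/3, 235/9) = 26.11 servings → $6.53.
bell pepper + orange: intersection lies outside the first quadrant.
bell pepper + spinach with both tight: 1.33 servings and 4.557 servings → $4.48.
bell pepper + banana with both tight: 1.696 servings and 4.435 servings → $2.47.
orange + spinach with both tight: 2.5 servings and 1.667 servings → $2.50.
orange + banana with both tight: 2.714 servings and 1.381 servings → $1.70.
spinach + banana: intersection lies outside the first quadrant.
So the least-cost plan costs $1.70.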